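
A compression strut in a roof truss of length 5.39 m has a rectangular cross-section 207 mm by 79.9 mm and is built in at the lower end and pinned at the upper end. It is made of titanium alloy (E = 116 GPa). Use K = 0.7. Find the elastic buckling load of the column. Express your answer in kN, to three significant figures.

P_cr ≈ 708 kN

Buckling occurs about the weak axis: I_min = h·b³/12 with b = 79.9 mm (the shorter side).
I_min = 207×79.9³/12 = 8.799×10^6 mm⁴
I = 8.799×10^6 mm⁴ = 8.799×10^-6 m⁴
Effective length L_e = K·L = 0.7 × 5.39 = 3.773 m
P_cr = π²EI / L_e² = π² × 116×10⁹ × 8.799×10^-6 / 3.773² = 7.076×10^5 N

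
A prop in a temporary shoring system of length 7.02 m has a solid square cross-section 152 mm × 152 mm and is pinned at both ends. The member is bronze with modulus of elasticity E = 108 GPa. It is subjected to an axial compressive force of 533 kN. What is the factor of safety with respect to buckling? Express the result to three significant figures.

n ≈ 1.81

I = a⁴/12 = 152⁴/12 = 4.448×10^7 mm⁴
I = 4.448×10^7 mm⁴ = 4.448×10^-5 m⁴
Effective length L_e = K·L = 1 × 7.02 = 7.020 m
P_cr = π²EI / L_e² = π² × 108×10⁹ × 4.448×10^-5 / 7.020² = 9.621×10^5 N
Factor of safety n = P_cr / P = 962.15 / 533 = 1.81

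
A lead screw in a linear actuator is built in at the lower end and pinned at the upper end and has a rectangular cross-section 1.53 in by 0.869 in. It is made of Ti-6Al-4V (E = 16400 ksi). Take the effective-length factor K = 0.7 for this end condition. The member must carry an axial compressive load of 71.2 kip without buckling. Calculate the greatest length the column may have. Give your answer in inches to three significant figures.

Buckling occurs about the weak axis: I_min = h·b³/12 with b = 0.869 in (the shorter side).
I_min = 1.53×0.869³/12 = 8.367×10^-2 in⁴
At the buckling limit P_cr = P = 7.120×10^4 lb
From P_cr = π²EI/(K·L)²:  L = (1/K)·√(π²EI/P_cr) = (1/0.7)·√(π²×1.64×10^7×8.367×10^-2/7.120×10^4)
L = 19.7 in

L_max ≈ 19.7 in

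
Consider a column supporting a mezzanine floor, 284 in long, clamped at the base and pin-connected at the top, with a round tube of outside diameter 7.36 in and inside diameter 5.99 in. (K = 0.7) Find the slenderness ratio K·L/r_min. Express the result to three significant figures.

λ ≈ 83.8

d_o = 7.36 in, d_i = 5.99 in
I = π(d_o⁴ − d_i⁴)/64 = π(7.36⁴ − 5.990⁴)/64 = 80.85 in⁴
A = 14.36 in²;  r_min = √(I/A) = √(80.85/14.36) = 2.372 in
L_e = K·L = 0.7 × 284 = 198.8 in
λ = L_e / r_min = 198.80 / 2.372 = 83.8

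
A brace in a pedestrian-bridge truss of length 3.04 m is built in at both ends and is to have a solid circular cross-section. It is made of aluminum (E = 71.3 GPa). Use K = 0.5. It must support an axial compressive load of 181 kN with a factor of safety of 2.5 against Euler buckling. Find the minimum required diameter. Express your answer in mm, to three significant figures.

Required P_cr = n·P = 2.5 × 181 = 452.5 kN
L_e = K·L = 0.5 × 3.04 = 1.520 m
Required I = P_cr·L_e²/(π²E) = 4.525×10^5 × 1.520² / (π² × 7.13×10^10) = 1.486×10^-6 m⁴
I_req = 1.486×10^6 mm⁴
Solid circle: I = πd⁴/64  ⇒  d = (64I/π)^(1/4) = (64×1.486×10^6/π)^(1/4) = 74.2 mm

d ≈ 74.2 mm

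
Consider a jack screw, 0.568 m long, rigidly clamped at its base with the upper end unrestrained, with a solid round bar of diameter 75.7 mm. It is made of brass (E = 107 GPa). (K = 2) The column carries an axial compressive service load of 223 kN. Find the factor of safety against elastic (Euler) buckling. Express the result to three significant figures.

I = πd⁴/64 = π×75.7⁴/64 = 1.612×10^6 mm⁴
I = 1.612×10^6 mm⁴ = 1.612×10^-6 m⁴
Effective length L_e = K·L = 2 × 0.568 = 1.136 m
P_cr = π²EI / L_e² = π² × 107×10⁹ × 1.612×10^-6 / 1.136² = 1.319×10^6 N
Factor of safety n = P_cr / P = 1319.1 / 223 = 5.92

n ≈ 5.92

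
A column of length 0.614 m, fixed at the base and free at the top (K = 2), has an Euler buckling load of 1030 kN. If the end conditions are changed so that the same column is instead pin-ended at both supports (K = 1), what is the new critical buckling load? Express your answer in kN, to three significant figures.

P_cr ∝ 1/K², so P_cr,new = P_cr,old × (K_old/K_new)² = 1030 × (2/1)²
= 1030 × 4.000 = 4120 kN

P_cr ≈ 4120 kN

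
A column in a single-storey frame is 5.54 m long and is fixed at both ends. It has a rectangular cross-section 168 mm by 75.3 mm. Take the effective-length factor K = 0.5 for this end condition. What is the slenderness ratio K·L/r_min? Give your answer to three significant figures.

Buckling occurs about the weak axis: I_min = h·b³/12 with b = 75.3 mm (the shorter side).
I_min = 168×75.3³/12 = 5.977×10^6 mm⁴
A = 1.265×10^4 mm²;  r_min = √(I/A) = √(5.977×10^6/1.265×10^4) = 21.74 mm
L_e = K·L = 0.5 × 5.54 m = 2.770 m = 2770.0 mm
λ = L_e / r_min = 2770.0 / 21.74 = 127

λ ≈ 127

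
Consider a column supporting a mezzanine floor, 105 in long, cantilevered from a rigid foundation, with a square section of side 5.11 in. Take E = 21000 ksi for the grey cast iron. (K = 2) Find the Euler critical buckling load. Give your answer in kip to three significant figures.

I = a⁴/12 = 5.11⁴/12 = 56.82 in⁴
Effective length L_e = K·L = 2 × 105 = 210.0 in
P_cr = π²EI / L_e² = π² × 21000×10³ × 56.82 / 210.0² = 2.670×10^5 lb

P_cr ≈ 267 kip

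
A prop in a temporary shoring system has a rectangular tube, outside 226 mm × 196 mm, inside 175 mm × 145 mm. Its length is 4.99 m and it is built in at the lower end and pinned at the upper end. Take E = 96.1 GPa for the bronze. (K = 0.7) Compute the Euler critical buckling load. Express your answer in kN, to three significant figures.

P_cr ≈ 7570 kN

Weak-axis I_min = (h_o·b_o³ − h_i·b_i³)/12 with b_o = 196, b_i = 145.0 mm (shorter outer/inner sides).
I_min = (226×196³ − 175.0×145.0³)/12 = 9.735×10^7 mm⁴
I = 9.735×10^7 mm⁴ = 9.735×10^-5 m⁴
Effective length L_e = K·L = 0.7 × 4.99 = 3.493 m
P_cr = π²EI / L_e² = π² × 96.1×10⁹ × 9.735×10^-5 / 3.493² = 7.567×10^6 N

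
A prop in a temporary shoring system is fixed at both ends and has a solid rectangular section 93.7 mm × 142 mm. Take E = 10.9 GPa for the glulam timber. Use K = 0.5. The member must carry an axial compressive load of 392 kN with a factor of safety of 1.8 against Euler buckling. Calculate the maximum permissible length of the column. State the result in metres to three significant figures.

L_max ≈ 2.44 m

Buckling occurs about the weak axis: I_min = h·b³/12 with b = 93.7 mm (the shorter side).
I_min = 142×93.7³/12 = 9.735×10^6 mm⁴
I = 9.735×10^-6 m⁴
Required critical load P_cr = n·P = 1.8 × 392 = 705.6 kN = 7.056×10^5 N
From P_cr = π²EI/(K·L)²:  L = (1/K)·√(π²EI/P_cr) = (1/0.5)·√(π²×1.09×10^10×9.735×10^-6/7.056×10^5)
L = 2.44 m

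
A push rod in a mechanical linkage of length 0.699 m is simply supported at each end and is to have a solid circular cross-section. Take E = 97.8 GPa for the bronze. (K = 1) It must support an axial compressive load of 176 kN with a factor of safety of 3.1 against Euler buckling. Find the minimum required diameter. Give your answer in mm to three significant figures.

d ≈ 48.7 mm

Required P_cr = n·P = 3.1 × 176 = 545.6 kN
L_e = K·L = 1 × 0.699 = 0.6990 m
Required I = P_cr·L_e²/(π²E) = 5.456×10^5 × 0.6990² / (π² × 9.78×10^10) = 2.762×10^-7 m⁴
I_req = 2.762×10^5 mm⁴
Solid circle: I = πd⁴/64  ⇒  d = (64I/π)^(1/4) = (64×2.762×10^5/π)^(1/4) = 48.7 mm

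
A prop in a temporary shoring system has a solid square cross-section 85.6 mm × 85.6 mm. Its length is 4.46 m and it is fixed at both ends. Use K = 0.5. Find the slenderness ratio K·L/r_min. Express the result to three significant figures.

I = a⁴/12 = 85.6⁴/12 = 4.474×10^6 mm⁴
A = 7.327×10^3 mm²;  r_min = √(I/A) = √(4.474×10^6/7.327×10^3) = 24.71 mm
L_e = K·L = 0.5 × 4.46 m = 2.230 m = 2230.0 mm
λ = L_e / r_min = 2230.0 / 24.71 = 90.2

λ ≈ 90.2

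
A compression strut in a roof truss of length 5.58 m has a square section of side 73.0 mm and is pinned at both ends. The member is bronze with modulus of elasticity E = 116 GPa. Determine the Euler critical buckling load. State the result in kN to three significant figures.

P_cr ≈ 87.0 kN

I = a⁴/12 = 73.0⁴/12 = 2.367×10^6 mm⁴
I = 2.367×10^6 mm⁴ = 2.367×10^-6 m⁴
Effective length L_e = K·L = 1 × 5.58 = 5.580 m
P_cr = π²EI / L_e² = π² × 116×10⁹ × 2.367×10^-6 / 5.580² = 8.702×10^4 N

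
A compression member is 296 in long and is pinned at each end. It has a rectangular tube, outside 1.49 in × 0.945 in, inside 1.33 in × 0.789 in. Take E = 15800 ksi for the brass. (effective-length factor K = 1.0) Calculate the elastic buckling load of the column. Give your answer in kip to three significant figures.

Weak-axis I_min = (h_o·b_o³ − h_i·b_i³)/12 with b_o = 0.945, b_i = 0.7890 in (shorter outer/inner sides).
I_min = (1.49×0.945³ − 1.330×0.7890³)/12 = 5.035×10^-2 in⁴
Effective length L_e = K·L = 1 × 296 = 296.0 in
P_cr = π²EI / L_e² = π² × 15800×10³ × 5.035×10^-2 / 296.0² = 89.61 lb

P_cr ≈ 0.0896 kip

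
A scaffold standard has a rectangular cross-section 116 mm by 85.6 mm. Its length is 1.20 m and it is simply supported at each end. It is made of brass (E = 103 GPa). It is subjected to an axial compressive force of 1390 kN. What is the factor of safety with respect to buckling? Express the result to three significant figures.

n ≈ 3.08

Buckling occurs about the weak axis: I_min = h·b³/12 with b = 85.6 mm (the shorter side).
I_min = 116×85.6³/12 = 6.063×10^6 mm⁴
I = 6.063×10^6 mm⁴ = 6.063×10^-6 m⁴
Effective length L_e = K·L = 1 × 1.20 = 1.200 m
P_cr = π²EI / L_e² = π² × 103×10⁹ × 6.063×10^-6 / 1.200² = 4.280×10^6 N
Factor of safety n = P_cr / P = 4280.3 / 1390 = 3.08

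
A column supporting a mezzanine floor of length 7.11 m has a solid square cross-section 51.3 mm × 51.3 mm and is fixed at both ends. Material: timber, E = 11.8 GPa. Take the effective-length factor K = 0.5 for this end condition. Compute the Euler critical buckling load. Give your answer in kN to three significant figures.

I = a⁴/12 = 51.3⁴/12 = 5.771×10^5 mm⁴
I = 5.771×10^5 mm⁴ = 5.771×10^-7 m⁴
Effective length L_e = K·L = 0.5 × 7.11 = 3.555 m
P_cr = π²EI / L_e² = π² × 11.8×10⁹ × 5.771×10^-7 / 3.555² = 5.319×10^3 N

P_cr ≈ 5.32 kN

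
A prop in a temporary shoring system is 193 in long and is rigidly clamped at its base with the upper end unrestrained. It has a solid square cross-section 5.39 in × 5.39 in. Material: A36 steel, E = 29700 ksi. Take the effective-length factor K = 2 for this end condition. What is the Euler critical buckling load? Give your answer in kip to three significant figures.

P_cr ≈ 138 kip

I = a⁴/12 = 5.39⁴/12 = 70.34 in⁴
Effective length L_e = K·L = 2 × 193 = 386.0 in
P_cr = π²EI / L_e² = π² × 29700×10³ × 70.34 / 386.0² = 1.384×10^5 lb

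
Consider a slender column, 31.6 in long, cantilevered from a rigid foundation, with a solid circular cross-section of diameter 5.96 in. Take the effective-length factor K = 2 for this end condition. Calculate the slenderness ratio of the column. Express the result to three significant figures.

λ ≈ 42.4

For a solid circle r = d/4 = 5.96/4 = 1.490 in
L_e = K·L = 2 × 31.6 = 63.20 in
λ = L_e / r_min = 63.200 / 1.490 = 42.4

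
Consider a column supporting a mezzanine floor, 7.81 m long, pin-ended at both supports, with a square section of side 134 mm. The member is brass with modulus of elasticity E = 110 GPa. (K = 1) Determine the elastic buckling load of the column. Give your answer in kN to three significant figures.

I = a⁴/12 = 134⁴/12 = 2.687×10^7 mm⁴
I = 2.687×10^7 mm⁴ = 2.687×10^-5 m⁴
Effective length L_e = K·L = 1 × 7.81 = 7.810 m
P_cr = π²EI / L_e² = π² × 110×10⁹ × 2.687×10^-5 / 7.810² = 4.782×10^5 N

P_cr ≈ 478 kN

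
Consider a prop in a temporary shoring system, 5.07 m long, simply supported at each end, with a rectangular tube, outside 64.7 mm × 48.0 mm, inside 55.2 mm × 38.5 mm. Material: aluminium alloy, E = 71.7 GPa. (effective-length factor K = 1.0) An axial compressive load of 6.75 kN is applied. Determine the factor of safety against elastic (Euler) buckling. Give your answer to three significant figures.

n ≈ 1.36

Weak-axis I_min = (h_o·b_o³ − h_i·b_i³)/12 with b_o = 48.0, b_i = 38.50 mm (shorter outer/inner sides).
I_min = (64.7×48.0³ − 55.20×38.50³)/12 = 3.338×10^5 mm⁴
I = 3.338×10^5 mm⁴ = 3.338×10^-7 m⁴
Effective length L_e = K·L = 1 × 5.07 = 5.070 m
P_cr = π²EI / L_e² = π² × 71.7×10⁹ × 3.338×10^-7 / 5.070² = 9.189×10^3 N
Factor of safety n = P_cr / P = 9.1886 / 6.75 = 1.36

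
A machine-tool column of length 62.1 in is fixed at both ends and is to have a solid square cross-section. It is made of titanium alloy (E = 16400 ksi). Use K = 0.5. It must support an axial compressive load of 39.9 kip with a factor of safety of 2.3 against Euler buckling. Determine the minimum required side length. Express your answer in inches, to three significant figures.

Required P_cr = n·P = 2.3 × 39.9 = 91.77 kip
L_e = K·L = 0.5 × 62.1 = 31.05 in
Required I = P_cr·L_e²/(π²E) = 9.177×10^4 × 31.05² / (π² × 1.64×10^7) = 0.5466 in⁴
Solid square: I = a⁴/12  ⇒  a = (12I)^(1/4) = (12×0.5466)^(1/4) = 1.60 in

a ≈ 1.60 in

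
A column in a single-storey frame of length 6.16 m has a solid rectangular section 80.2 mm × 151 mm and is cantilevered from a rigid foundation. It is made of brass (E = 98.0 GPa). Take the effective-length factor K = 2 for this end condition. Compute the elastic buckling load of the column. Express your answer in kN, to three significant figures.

Buckling occurs about the weak axis: I_min = h·b³/12 with b = 80.2 mm (the shorter side).
I_min = 151×80.2³/12 = 6.491×10^6 mm⁴
I = 6.491×10^6 mm⁴ = 6.491×10^-6 m⁴
Effective length L_e = K·L = 2 × 6.16 = 12.32 m
P_cr = π²EI / L_e² = π² × 98.0×10⁹ × 6.491×10^-6 / 12.32² = 4.136×10^4 N

P_cr ≈ 41.4 kN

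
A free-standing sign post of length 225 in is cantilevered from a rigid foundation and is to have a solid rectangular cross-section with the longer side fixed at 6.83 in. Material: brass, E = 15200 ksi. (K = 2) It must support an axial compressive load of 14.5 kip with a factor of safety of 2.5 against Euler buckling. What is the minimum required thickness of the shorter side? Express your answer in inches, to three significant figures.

b ≈ 4.41 in

Required P_cr = n·P = 2.5 × 14.5 = 36.25 kip
L_e = K·L = 2 × 225 = 450.0 in
Required I = P_cr·L_e²/(π²E) = 3.625×10^4 × 450.0² / (π² × 1.52×10^7) = 48.93 in⁴
Rectangle, weak axis: I_min = h·b³/12 with h = 6.83 in fixed  ⇒  b = (12I/h)^(1/3) = 4.41 in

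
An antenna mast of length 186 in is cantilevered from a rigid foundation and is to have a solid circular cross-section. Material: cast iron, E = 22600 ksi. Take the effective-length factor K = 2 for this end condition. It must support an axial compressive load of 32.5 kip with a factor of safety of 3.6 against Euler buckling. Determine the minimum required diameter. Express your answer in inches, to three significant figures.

Required P_cr = n·P = 3.6 × 32.5 = 117.0 kip
L_e = K·L = 2 × 186 = 372.0 in
Required I = P_cr·L_e²/(π²E) = 1.170×10^5 × 372.0² / (π² × 2.26×10^7) = 72.59 in⁴
Solid circle: I = πd⁴/64  ⇒  d = (64I/π)^(1/4) = (64×72.59/π)^(1/4) = 6.20 in

d ≈ 6.20 in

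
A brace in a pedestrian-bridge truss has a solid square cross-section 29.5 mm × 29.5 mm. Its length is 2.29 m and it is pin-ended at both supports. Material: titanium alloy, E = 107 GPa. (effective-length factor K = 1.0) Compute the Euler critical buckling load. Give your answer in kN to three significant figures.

P_cr ≈ 12.7 kN

I = a⁴/12 = 29.5⁴/12 = 6.311×10^4 mm⁴
I = 6.311×10^4 mm⁴ = 6.311×10^-8 m⁴
Effective length L_e = K·L = 1 × 2.29 = 2.290 m
P_cr = π²EI / L_e² = π² × 107×10⁹ × 6.311×10^-8 / 2.290² = 1.271×10^4 N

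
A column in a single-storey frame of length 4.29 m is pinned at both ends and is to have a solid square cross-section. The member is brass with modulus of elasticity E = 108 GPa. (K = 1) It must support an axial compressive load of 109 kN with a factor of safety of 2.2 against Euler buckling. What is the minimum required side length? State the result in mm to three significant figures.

a ≈ 84.0 mm

Required P_cr = n·P = 2.2 × 109 = 239.8 kN
L_e = K·L = 1 × 4.29 = 4.290 m
Required I = P_cr·L_e²/(π²E) = 2.398×10^5 × 4.290² / (π² × 1.08×10^11) = 4.140×10^-6 m⁴
I_req = 4.140×10^6 mm⁴
Solid square: I = a⁴/12  ⇒  a = (12I)^(1/4) = (12×4.140×10^6)^(1/4) = 84.0 mm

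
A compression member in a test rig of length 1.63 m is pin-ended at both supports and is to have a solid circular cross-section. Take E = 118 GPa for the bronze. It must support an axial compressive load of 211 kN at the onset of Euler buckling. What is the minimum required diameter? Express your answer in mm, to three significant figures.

L_e = K·L = 1 × 1.63 = 1.630 m
Required I = P_cr·L_e²/(π²E) = 2.110×10^5 × 1.630² / (π² × 1.18×10^11) = 4.814×10^-7 m⁴
I_req = 4.814×10^5 mm⁴
Solid circle: I = πd⁴/64  ⇒  d = (64I/π)^(1/4) = (64×4.814×10^5/π)^(1/4) = 56.0 mm

d ≈ 56.0 mm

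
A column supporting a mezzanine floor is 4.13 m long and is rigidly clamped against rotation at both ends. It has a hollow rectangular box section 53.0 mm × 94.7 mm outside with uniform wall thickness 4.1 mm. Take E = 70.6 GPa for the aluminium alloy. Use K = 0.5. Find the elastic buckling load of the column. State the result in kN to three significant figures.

P_cr ≈ 86.1 kN

Inner dimensions: h_i = 94.7 − 2×4.1 = 86.50 mm, b_i = 53.0 − 2×4.1 = 44.80 mm
Weak-axis I_min = (h_o·b_o³ − h_i·b_i³)/12 with b_o = 53.0, b_i = 44.80 mm (shorter outer/inner sides).
I_min = (94.7×53.0³ − 86.50×44.80³)/12 = 5.267×10^5 mm⁴
I = 5.267×10^5 mm⁴ = 5.267×10^-7 m⁴
Effective length L_e = K·L = 0.5 × 4.13 = 2.065 m
P_cr = π²EI / L_e² = π² × 70.6×10⁹ × 5.267×10^-7 / 2.065² = 8.607×10^4 N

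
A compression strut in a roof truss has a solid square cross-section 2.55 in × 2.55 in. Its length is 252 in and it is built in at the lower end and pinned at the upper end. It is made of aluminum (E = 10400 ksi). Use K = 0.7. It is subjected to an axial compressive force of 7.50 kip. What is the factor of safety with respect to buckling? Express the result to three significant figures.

I = a⁴/12 = 2.55⁴/12 = 3.524 in⁴
Effective length L_e = K·L = 0.7 × 252 = 176.4 in
P_cr = π²EI / L_e² = π² × 10400×10³ × 3.524 / 176.4² = 1.162×10^4 lb
Factor of safety n = P_cr / P = 11.623 / 7.50 = 1.55

n ≈ 1.55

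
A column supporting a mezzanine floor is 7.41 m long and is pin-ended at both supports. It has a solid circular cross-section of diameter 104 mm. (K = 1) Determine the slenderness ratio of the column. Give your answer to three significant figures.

λ ≈ 285

For a solid circle r = d/4 = 104/4 = 26.00 mm
L_e = K·L = 1 × 7.41 m = 7.410 m = 7410.0 mm
λ = L_e / r_min = 7410.0 / 26.00 = 285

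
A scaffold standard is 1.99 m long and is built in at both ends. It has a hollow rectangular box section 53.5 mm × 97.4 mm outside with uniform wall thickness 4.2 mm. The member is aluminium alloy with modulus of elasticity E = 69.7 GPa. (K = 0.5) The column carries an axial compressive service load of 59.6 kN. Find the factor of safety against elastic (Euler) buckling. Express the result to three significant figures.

Inner dimensions: h_i = 97.4 − 2×4.2 = 89.00 mm, b_i = 53.5 − 2×4.2 = 45.10 mm
Weak-axis I_min = (h_o·b_o³ − h_i·b_i³)/12 with b_o = 53.5, b_i = 45.10 mm (shorter outer/inner sides).
I_min = (97.4×53.5³ − 89.00×45.10³)/12 = 5.625×10^5 mm⁴
I = 5.625×10^5 mm⁴ = 5.625×10^-7 m⁴
Effective length L_e = K·L = 0.5 × 1.99 = 0.9950 m
P_cr = π²EI / L_e² = π² × 69.7×10⁹ × 5.625×10^-7 / 0.9950² = 3.909×10^5 N
Factor of safety n = P_cr / P = 390.88 / 59.6 = 6.56

n ≈ 6.56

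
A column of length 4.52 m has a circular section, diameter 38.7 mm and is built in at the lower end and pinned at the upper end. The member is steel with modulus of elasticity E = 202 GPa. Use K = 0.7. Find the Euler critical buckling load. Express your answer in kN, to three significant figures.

I = πd⁴/64 = π×38.7⁴/64 = 1.101×10^5 mm⁴
I = 1.101×10^5 mm⁴ = 1.101×10^-7 m⁴
Effective length L_e = K·L = 0.7 × 4.52 = 3.164 m
P_cr = π²EI / L_e² = π² × 202×10⁹ × 1.101×10^-7 / 3.164² = 2.193×10^4 N

P_cr ≈ 21.9 kN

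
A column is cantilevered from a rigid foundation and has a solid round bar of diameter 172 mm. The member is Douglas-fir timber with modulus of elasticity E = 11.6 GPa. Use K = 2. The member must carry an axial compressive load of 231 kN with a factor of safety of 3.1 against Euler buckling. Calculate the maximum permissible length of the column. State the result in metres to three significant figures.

L_max ≈ 1.31 m

I = πd⁴/64 = π×172⁴/64 = 4.296×10^7 mm⁴
I = 4.296×10^-5 m⁴
Required critical load P_cr = n·P = 3.1 × 231 = 716.1 kN = 7.161×10^5 N
From P_cr = π²EI/(K·L)²:  L = (1/K)·√(π²EI/P_cr) = (1/2)·√(π²×1.16×10^10×4.296×10^-5/7.161×10^5)
L = 1.31 m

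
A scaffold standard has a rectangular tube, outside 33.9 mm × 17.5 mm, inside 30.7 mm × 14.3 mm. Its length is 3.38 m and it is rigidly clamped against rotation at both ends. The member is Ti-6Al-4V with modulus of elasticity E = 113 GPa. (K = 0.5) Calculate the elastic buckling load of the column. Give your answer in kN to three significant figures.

P_cr ≈ 2.99 kN

Weak-axis I_min = (h_o·b_o³ − h_i·b_i³)/12 with b_o = 17.5, b_i = 14.30 mm (shorter outer/inner sides).
I_min = (33.9×17.5³ − 30.70×14.30³)/12 = 7.659×10^3 mm⁴
I = 7.659×10^3 mm⁴ = 7.659×10^-9 m⁴
Effective length L_e = K·L = 0.5 × 3.38 = 1.690 m
P_cr = π²EI / L_e² = π² × 113×10⁹ × 7.659×10^-9 / 1.690² = 2.991×10^3 N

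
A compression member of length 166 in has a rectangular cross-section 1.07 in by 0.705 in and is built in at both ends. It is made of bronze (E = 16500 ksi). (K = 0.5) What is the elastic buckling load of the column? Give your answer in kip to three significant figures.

P_cr ≈ 0.739 kip

Buckling occurs about the weak axis: I_min = h·b³/12 with b = 0.705 in (the shorter side).
I_min = 1.07×0.705³/12 = 3.124×10^-2 in⁴
Effective length L_e = K·L = 0.5 × 166 = 83.00 in
P_cr = π²EI / L_e² = π² × 16500×10³ × 3.124×10^-2 / 83.00² = 738.6 lb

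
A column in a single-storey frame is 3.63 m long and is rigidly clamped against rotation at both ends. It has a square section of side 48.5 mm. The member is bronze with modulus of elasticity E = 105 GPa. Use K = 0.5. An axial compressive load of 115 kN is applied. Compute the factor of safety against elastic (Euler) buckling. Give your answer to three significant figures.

n ≈ 1.26

I = a⁴/12 = 48.5⁴/12 = 4.611×10^5 mm⁴
I = 4.611×10^5 mm⁴ = 4.611×10^-7 m⁴
Effective length L_e = K·L = 0.5 × 3.63 = 1.815 m
P_cr = π²EI / L_e² = π² × 105×10⁹ × 4.611×10^-7 / 1.815² = 1.451×10^5 N
Factor of safety n = P_cr / P = 145.05 / 115 = 1.26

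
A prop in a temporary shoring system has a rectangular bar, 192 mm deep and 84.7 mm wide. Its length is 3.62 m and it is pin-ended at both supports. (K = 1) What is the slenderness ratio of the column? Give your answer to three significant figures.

λ ≈ 148

Buckling occurs about the weak axis: I_min = h·b³/12 with b = 84.7 mm (the shorter side).
I_min = 192×84.7³/12 = 9.722×10^6 mm⁴
A = 1.626×10^4 mm²;  r_min = √(I/A) = √(9.722×10^6/1.626×10^4) = 24.45 mm
L_e = K·L = 1 × 3.62 m = 3.620 m = 3620.0 mm
λ = L_e / r_min = 3620.0 / 24.45 = 148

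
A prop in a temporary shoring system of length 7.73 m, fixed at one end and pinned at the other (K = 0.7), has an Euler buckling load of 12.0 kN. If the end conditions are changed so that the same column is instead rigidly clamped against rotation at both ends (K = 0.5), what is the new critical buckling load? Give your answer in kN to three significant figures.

P_cr ∝ 1/K², so P_cr,new = P_cr,old × (K_old/K_new)² = 12.0 × (0.7/0.5)²
= 12.0 × 1.960 = 23.5 kN

P_cr ≈ 23.5 kN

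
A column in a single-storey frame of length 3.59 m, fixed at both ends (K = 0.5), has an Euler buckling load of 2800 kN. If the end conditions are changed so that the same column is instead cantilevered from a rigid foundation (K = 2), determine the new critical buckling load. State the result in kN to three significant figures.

P_cr ∝ 1/K², so P_cr,new = P_cr,old × (K_old/K_new)² = 2800 × (0.5/2)²
= 2800 × 0.06250 = 175 kN

P_cr ≈ 175 kN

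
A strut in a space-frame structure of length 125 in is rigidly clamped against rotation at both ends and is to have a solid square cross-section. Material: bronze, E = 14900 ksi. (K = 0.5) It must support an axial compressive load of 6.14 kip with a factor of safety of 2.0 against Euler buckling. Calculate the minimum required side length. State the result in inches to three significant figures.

Required P_cr = n·P = 2.0 × 6.14 = 12.28 kip
L_e = K·L = 0.5 × 125 = 62.50 in
Required I = P_cr·L_e²/(π²E) = 1.228×10^4 × 62.50² / (π² × 1.49×10^7) = 0.3262 in⁴
Solid square: I = a⁴/12  ⇒  a = (12I)^(1/4) = (12×0.3262)^(1/4) = 1.41 in

a ≈ 1.41 in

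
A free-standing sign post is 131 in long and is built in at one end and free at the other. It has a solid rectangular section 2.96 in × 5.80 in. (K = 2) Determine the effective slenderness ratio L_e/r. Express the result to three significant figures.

λ ≈ 307

For a rectangle r_min = b/√12 = 2.96/√12 = 0.8545 in
L_e = K·L = 2 × 131 = 262.0 in
λ = L_e / r_min = 262.00 / 0.8545 = 307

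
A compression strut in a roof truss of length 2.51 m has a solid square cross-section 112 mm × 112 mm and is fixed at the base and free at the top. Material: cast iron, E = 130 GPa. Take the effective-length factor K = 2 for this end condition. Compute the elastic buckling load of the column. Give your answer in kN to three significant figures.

I = a⁴/12 = 112⁴/12 = 1.311×10^7 mm⁴
I = 1.311×10^7 mm⁴ = 1.311×10^-5 m⁴
Effective length L_e = K·L = 2 × 2.51 = 5.020 m
P_cr = π²EI / L_e² = π² × 130×10⁹ × 1.311×10^-5 / 5.020² = 6.676×10^5 N

P_cr ≈ 668 kN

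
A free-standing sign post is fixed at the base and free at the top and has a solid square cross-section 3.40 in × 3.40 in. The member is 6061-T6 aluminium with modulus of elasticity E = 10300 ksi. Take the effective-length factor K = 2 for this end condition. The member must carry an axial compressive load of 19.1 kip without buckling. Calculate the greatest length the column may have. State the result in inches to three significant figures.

L_max ≈ 122 in

I = a⁴/12 = 3.40⁴/12 = 11.14 in⁴
At the buckling limit P_cr = P = 1.910×10^4 lb
From P_cr = π²EI/(K·L)²:  L = (1/K)·√(π²EI/P_cr) = (1/2)·√(π²×1.03×10^7×11.14/1.910×10^4)
L = 122 in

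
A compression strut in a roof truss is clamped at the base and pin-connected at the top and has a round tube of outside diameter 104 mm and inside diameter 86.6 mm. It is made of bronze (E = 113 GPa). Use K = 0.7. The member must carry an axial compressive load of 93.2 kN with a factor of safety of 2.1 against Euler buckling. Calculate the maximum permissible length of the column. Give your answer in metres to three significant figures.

d_o = 104 mm, d_i = 86.6 mm
I = π(d_o⁴ − d_i⁴)/64 = π(104⁴ − 86.60⁴)/64 = 2.982×10^6 mm⁴
I = 2.982×10^-6 m⁴
Required critical load P_cr = n·P = 2.1 × 93.2 = 195.7 kN = 1.957×10^5 N
From P_cr = π²EI/(K·L)²:  L = (1/K)·√(π²EI/P_cr) = (1/0.7)·√(π²×1.13×10^11×2.982×10^-6/1.957×10^5)
L = 5.89 m

L_max ≈ 5.89 m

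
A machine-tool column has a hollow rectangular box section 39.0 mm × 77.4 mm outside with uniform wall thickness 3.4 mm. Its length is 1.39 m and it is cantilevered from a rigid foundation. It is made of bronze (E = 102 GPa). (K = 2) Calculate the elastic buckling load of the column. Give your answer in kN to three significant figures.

P_cr ≈ 24.3 kN

Inner dimensions: h_i = 77.4 − 2×3.4 = 70.60 mm, b_i = 39.0 − 2×3.4 = 32.20 mm
Weak-axis I_min = (h_o·b_o³ − h_i·b_i³)/12 with b_o = 39.0, b_i = 32.20 mm (shorter outer/inner sides).
I_min = (77.4×39.0³ − 70.60×32.20³)/12 = 1.862×10^5 mm⁴
I = 1.862×10^5 mm⁴ = 1.862×10^-7 m⁴
Effective length L_e = K·L = 2 × 1.39 = 2.780 m
P_cr = π²EI / L_e² = π² × 102×10⁹ × 1.862×10^-7 / 2.780² = 2.425×10^4 N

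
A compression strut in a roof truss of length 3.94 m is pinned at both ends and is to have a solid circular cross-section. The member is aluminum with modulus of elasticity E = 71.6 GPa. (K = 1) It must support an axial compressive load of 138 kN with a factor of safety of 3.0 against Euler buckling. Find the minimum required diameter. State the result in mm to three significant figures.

Required P_cr = n·P = 3.0 × 138 = 414.0 kN
L_e = K·L = 1 × 3.94 = 3.940 m
Required I = P_cr·L_e²/(π²E) = 4.140×10^5 × 3.940² / (π² × 7.16×10^10) = 9.095×10^-6 m⁴
I_req = 9.095×10^6 mm⁴
Solid circle: I = πd⁴/64  ⇒  d = (64I/π)^(1/4) = (64×9.095×10^6/π)^(1/4) = 117 mm

d ≈ 117 mm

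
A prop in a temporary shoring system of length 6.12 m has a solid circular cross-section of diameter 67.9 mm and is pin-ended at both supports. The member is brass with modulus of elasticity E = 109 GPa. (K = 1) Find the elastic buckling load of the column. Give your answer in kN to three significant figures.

I = πd⁴/64 = π×67.9⁴/64 = 1.043×10^6 mm⁴
I = 1.043×10^6 mm⁴ = 1.043×10^-6 m⁴
Effective length L_e = K·L = 1 × 6.12 = 6.120 m
P_cr = π²EI / L_e² = π² × 109×10⁹ × 1.043×10^-6 / 6.120² = 2.997×10^4 N

P_cr ≈ 30.0 kN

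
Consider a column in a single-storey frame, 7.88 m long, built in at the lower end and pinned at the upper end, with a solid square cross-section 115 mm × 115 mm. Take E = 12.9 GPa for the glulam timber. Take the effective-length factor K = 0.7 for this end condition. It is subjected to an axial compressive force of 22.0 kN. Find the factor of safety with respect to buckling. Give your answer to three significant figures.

I = a⁴/12 = 115⁴/12 = 1.458×10^7 mm⁴
I = 1.458×10^7 mm⁴ = 1.458×10^-5 m⁴
Effective length L_e = K·L = 0.7 × 7.88 = 5.516 m
P_cr = π²EI / L_e² = π² × 12.9×10⁹ × 1.458×10^-5 / 5.516² = 6.099×10^4 N
Factor of safety n = P_cr / P = 60.989 / 22.0 = 2.77

n ≈ 2.77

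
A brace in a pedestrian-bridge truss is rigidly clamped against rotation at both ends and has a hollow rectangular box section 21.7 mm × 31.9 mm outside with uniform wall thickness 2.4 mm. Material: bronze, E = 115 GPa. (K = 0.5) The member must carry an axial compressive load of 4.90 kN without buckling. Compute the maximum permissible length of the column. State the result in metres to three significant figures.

Inner dimensions: h_i = 31.9 − 2×2.4 = 27.10 mm, b_i = 21.7 − 2×2.4 = 16.90 mm
Weak-axis I_min = (h_o·b_o³ − h_i·b_i³)/12 with b_o = 21.7, b_i = 16.90 mm (shorter outer/inner sides).
I_min = (31.9×21.7³ − 27.10×16.90³)/12 = 1.626×10^4 mm⁴
I = 1.626×10^-8 m⁴
At the buckling limit P_cr = P = 4.900×10^3 N
From P_cr = π²EI/(K·L)²:  L = (1/K)·√(π²EI/P_cr) = (1/0.5)·√(π²×1.15×10^11×1.626×10^-8/4.900×10^3)
L = 3.88 m

L_max ≈ 3.88 m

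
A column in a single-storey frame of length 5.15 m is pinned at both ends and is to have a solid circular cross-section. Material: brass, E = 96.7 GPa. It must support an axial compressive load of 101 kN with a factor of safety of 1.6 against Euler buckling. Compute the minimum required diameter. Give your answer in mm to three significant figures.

d ≈ 97.8 mm

Required P_cr = n·P = 1.6 × 101 = 161.6 kN
L_e = K·L = 1 × 5.15 = 5.150 m
Required I = P_cr·L_e²/(π²E) = 1.616×10^5 × 5.150² / (π² × 9.67×10^10) = 4.491×10^-6 m⁴
I_req = 4.491×10^6 mm⁴
Solid circle: I = πd⁴/64  ⇒  d = (64I/π)^(1/4) = (64×4.491×10^6/π)^(1/4) = 97.8 mm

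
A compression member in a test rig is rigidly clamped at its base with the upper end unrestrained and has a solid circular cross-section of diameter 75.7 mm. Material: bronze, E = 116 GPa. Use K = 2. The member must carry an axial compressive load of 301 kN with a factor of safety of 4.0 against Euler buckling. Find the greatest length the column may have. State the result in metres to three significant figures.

L_max ≈ 0.619 m

I = πd⁴/64 = π×75.7⁴/64 = 1.612×10^6 mm⁴
I = 1.612×10^-6 m⁴
Required critical load P_cr = n·P = 4.0 × 301 = 1204 kN = 1.204×10^6 N
From P_cr = π²EI/(K·L)²:  L = (1/K)·√(π²EI/P_cr) = (1/2)·√(π²×1.16×10^11×1.612×10^-6/1.204×10^6)
L = 0.619 m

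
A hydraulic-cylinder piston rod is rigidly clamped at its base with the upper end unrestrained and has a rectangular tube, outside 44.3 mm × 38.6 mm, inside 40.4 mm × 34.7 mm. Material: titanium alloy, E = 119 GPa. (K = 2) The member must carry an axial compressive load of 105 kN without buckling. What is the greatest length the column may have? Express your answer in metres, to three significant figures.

L_max ≈ 0.448 m

Weak-axis I_min = (h_o·b_o³ − h_i·b_i³)/12 with b_o = 38.6, b_i = 34.70 mm (shorter outer/inner sides).
I_min = (44.3×38.6³ − 40.40×34.70³)/12 = 7.165×10^4 mm⁴
I = 7.165×10^-8 m⁴
At the buckling limit P_cr = P = 1.050×10^5 N
From P_cr = π²EI/(K·L)²:  L = (1/K)·√(π²EI/P_cr) = (1/2)·√(π²×1.19×10^11×7.165×10^-8/1.050×10^5)
L = 0.448 m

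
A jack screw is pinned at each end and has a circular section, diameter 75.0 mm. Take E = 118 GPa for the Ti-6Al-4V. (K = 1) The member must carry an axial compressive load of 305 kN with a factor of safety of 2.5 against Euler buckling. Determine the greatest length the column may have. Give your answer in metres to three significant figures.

L_max ≈ 1.54 m

I = πd⁴/64 = π×75.0⁴/64 = 1.553×10^6 mm⁴
I = 1.553×10^-6 m⁴
Required critical load P_cr = n·P = 2.5 × 305 = 762.5 kN = 7.625×10^5 N
From P_cr = π²EI/(K·L)²:  L = (1/K)·√(π²EI/P_cr) = (1/1)·√(π²×1.18×10^11×1.553×10^-6/7.625×10^5)
L = 1.54 m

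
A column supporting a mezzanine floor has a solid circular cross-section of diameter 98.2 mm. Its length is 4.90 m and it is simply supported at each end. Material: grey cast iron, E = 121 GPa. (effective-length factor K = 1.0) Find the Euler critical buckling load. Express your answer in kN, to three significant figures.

P_cr ≈ 227 kN

I = πd⁴/64 = π×98.2⁴/64 = 4.565×10^6 mm⁴
I = 4.565×10^6 mm⁴ = 4.565×10^-6 m⁴
Effective length L_e = K·L = 1 × 4.90 = 4.900 m
P_cr = π²EI / L_e² = π² × 121×10⁹ × 4.565×10^-6 / 4.900² = 2.270×10^5 N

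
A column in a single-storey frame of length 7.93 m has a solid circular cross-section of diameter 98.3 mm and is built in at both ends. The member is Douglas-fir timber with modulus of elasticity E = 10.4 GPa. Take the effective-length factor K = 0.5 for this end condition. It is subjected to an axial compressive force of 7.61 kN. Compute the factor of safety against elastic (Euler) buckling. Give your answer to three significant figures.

I = πd⁴/64 = π×98.3⁴/64 = 4.583×10^6 mm⁴
I = 4.583×10^6 mm⁴ = 4.583×10^-6 m⁴
Effective length L_e = K·L = 0.5 × 7.93 = 3.965 m
P_cr = π²EI / L_e² = π² × 10.4×10⁹ × 4.583×10^-6 / 3.965² = 2.992×10^4 N
Factor of safety n = P_cr / P = 29.925 / 7.61 = 3.93

n ≈ 3.93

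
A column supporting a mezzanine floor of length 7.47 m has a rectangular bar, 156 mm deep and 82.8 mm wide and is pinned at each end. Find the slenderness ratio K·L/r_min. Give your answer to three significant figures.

λ ≈ 313

For a rectangle r_min = b/√12 = 82.8/√12 = 23.90 mm
L_e = K·L = 1 × 7.47 m = 7.470 m = 7470.0 mm
λ = L_e / r_min = 7470.0 / 23.90 = 313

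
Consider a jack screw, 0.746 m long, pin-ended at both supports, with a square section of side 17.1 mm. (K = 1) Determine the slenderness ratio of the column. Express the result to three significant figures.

For a square r = a/√12 = 17.1/√12 = 4.936 mm
L_e = K·L = 1 × 0.746 m = 0.7460 m = 746.00 mm
λ = L_e / r_min = 746.00 / 4.936 = 151

λ ≈ 151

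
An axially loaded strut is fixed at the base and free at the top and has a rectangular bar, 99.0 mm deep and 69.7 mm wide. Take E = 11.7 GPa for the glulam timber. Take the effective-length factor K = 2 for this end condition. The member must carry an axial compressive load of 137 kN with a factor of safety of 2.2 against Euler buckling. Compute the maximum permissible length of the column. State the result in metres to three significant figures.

Buckling occurs about the weak axis: I_min = h·b³/12 with b = 69.7 mm (the shorter side).
I_min = 99.0×69.7³/12 = 2.794×10^6 mm⁴
I = 2.794×10^-6 m⁴
Required critical load P_cr = n·P = 2.2 × 137 = 301.4 kN = 3.014×10^5 N
From P_cr = π²EI/(K·L)²:  L = (1/K)·√(π²EI/P_cr) = (1/2)·√(π²×1.17×10^10×2.794×10^-6/3.014×10^5)
L = 0.517 m

L_max ≈ 0.517 m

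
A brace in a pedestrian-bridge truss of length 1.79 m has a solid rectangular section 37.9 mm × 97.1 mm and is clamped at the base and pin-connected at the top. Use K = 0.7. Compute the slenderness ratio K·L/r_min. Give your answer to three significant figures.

λ ≈ 115

For a rectangle r_min = b/√12 = 37.9/√12 = 10.94 mm
L_e = K·L = 0.7 × 1.79 m = 1.253 m = 1253.0 mm
λ = L_e / r_min = 1253.0 / 10.94 = 115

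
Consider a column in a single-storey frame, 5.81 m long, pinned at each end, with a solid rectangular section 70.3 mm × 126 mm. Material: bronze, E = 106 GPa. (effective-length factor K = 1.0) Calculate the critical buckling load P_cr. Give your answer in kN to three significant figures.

Buckling occurs about the weak axis: I_min = h·b³/12 with b = 70.3 mm (the shorter side).
I_min = 126×70.3³/12 = 3.648×10^6 mm⁴
I = 3.648×10^6 mm⁴ = 3.648×10^-6 m⁴
Effective length L_e = K·L = 1 × 5.81 = 5.810 m
P_cr = π²EI / L_e² = π² × 106×10⁹ × 3.648×10^-6 / 5.810² = 1.131×10^5 N

P_cr ≈ 113 kN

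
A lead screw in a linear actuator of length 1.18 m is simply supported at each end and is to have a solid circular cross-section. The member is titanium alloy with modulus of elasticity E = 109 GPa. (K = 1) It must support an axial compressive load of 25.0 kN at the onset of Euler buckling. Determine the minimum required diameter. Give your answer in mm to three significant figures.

d ≈ 28.5 mm

L_e = K·L = 1 × 1.18 = 1.180 m
Required I = P_cr·L_e²/(π²E) = 2.500×10^4 × 1.180² / (π² × 1.09×10^11) = 3.236×10^-8 m⁴
I_req = 3.236×10^4 mm⁴
Solid circle: I = πd⁴/64  ⇒  d = (64I/π)^(1/4) = (64×3.236×10^4/π)^(1/4) = 28.5 mm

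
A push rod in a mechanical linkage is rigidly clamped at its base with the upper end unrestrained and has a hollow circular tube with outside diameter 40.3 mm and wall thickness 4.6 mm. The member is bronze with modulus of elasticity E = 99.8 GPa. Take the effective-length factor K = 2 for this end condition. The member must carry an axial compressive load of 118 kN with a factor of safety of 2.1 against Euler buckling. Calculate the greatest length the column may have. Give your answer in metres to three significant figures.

Inner diameter d_i = 40.3 − 2×4.6 = 31.10 mm
I = π(d_o⁴ − d_i⁴)/64 = π(40.3⁴ − 31.10⁴)/64 = 8.356×10^4 mm⁴
I = 8.356×10^-8 m⁴
Required critical load P_cr = n·P = 2.1 × 118 = 247.8 kN = 2.478×10^5 N
From P_cr = π²EI/(K·L)²:  L = (1/K)·√(π²EI/P_cr) = (1/2)·√(π²×9.98×10^10×8.356×10^-8/2.478×10^5)
L = 0.288 m

L_max ≈ 0.288 m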